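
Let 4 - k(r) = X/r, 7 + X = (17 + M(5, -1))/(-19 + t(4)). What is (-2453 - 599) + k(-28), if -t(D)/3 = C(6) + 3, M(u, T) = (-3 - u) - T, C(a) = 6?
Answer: -981539/322 ≈ -3048.3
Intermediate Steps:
M(u, T) = -3 - T - u
t(D) = -27 (t(D) = -3*(6 + 3) = -3*9 = -27)
X = -166/23 (X = -7 + (17 + (-3 - 1*(-1) - 1*5))/(-19 - 27) = -7 + (17 + (-3 + 1 - 5))/(-46) = -7 + (17 - 7)*(-1/46) = -7 + 10*(-1/46) = -7 - 5/23 = -166/23 ≈ -7.2174)
k(r) = 4 + 166/(23*r) (k(r) = 4 - (-166)/(23*r) = 4 + 166/(23*r))
(-2453 - 599) + k(-28) = (-2453 - 599) + (4 + (166/23)/(-28)) = -3052 + (4 + (166/23)*(-1/28)) = -3052 + (4 - 83/322) = -3052 + 1205/322 = -981539/322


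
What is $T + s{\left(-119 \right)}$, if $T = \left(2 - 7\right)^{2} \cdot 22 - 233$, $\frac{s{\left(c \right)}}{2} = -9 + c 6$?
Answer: $-1129$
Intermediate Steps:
$s{\left(c \right)} = -18 + 12 c$ ($s{\left(c \right)} = 2 \left(-9 + c 6\right) = 2 \left(-9 + 6 c\right) = -18 + 12 c$)
$T = 317$ ($T = \left(-5\right)^{2} \cdot 22 - 233 = 25 \cdot 22 - 233 = 550 - 233 = 317$)
$T + s{\left(-119 \right)} = 317 + \left(-18 + 12 \left(-119\right)\right) = 317 - 1446 = -1129$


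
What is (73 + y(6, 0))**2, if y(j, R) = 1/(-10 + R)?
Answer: 531441/100 ≈ 5314.4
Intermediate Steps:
(73 + y(6, 0))**2 = (73 + 1/(-10 + 0))**2 = (73 + 1/(-10))**2 = (73 - 1/10)**2 = (729/10)**2 = 531441/100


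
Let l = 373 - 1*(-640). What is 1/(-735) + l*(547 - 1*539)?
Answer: 5956439/735 ≈ 8104.0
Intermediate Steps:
l = 1013 (l = 373 + 640 = 1013)
1/(-735) + l*(547 - 1*539) = 1/(-735) + 1013*(547 - 1*539) = -1/735 + 1013*(547 - 539) = -1/735 + 1013*8 = -1/735 + 8104 = 5956439/735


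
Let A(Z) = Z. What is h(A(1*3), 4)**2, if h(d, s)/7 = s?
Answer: 784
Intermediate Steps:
h(d, s) = 7*s
h(A(1*3), 4)**2 = (7*4)**2 = 28**2 = 784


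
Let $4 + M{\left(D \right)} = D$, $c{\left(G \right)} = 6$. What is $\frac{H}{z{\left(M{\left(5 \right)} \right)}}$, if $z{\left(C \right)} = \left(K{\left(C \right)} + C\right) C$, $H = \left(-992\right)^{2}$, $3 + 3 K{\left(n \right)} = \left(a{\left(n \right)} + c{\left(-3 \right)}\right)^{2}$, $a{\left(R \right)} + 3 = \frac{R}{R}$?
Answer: $184512$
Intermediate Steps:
$M{\left(D \right)} = -4 + D$
$a{\left(R \right)} = -2$ ($a{\left(R \right)} = -3 + \frac{R}{R} = -3 + 1 = -2$)
$K{\left(n \right)} = \frac{13}{3}$ ($K{\left(n \right)} = -1 + \frac{\left(-2 + 6\right)^{2}}{3} = -1 + \frac{4^{2}}{3} = -1 + \frac{1}{3} \cdot 16 = -1 + \frac{16}{3} = \frac{13}{3}$)
$H = 984064$
$z{\left(C \right)} = C \left(\frac{13}{3} + C\right)$ ($z{\left(C \right)} = \left(\frac{13}{3} + C\right) C = C \left(\frac{13}{3} + C\right)$)
$\frac{H}{z{\left(M{\left(5 \right)} \right)}} = \frac{984064}{\frac{1}{3} \left(-4 + 5\right) \left(13 + 3 \left(-4 + 5\right)\right)} = \frac{984064}{\frac{1}{3} \cdot 1 \left(13 + 3 \cdot 1\right)} = \frac{984064}{\frac{1}{3} \cdot 1 \left(13 + 3\right)} = \frac{984064}{\frac{1}{3} \cdot 1 \cdot 16} = \frac{984064}{\frac{16}{3}} = 984064 \cdot \frac{3}{16} = 184512$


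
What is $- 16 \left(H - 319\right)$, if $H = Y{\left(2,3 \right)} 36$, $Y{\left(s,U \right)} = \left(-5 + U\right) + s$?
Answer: $5104$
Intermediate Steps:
$Y{\left(s,U \right)} = -5 + U + s$
$H = 0$ ($H = \left(-5 + 3 + 2\right) 36 = 0 \cdot 36 = 0$)
$- 16 \left(H - 319\right) = - 16 \left(0 - 319\right) = \left(-16\right) \left(-319\right) = 5104$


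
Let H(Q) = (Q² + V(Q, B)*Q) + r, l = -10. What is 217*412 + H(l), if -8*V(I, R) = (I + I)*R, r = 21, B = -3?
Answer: 89600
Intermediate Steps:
V(I, R) = -I*R/4 (V(I, R) = -(I + I)*R/8 = -2*I*R/8 = -I*R/4)
H(Q) = 21 + 7*Q²/4 (H(Q) = (Q² + (-¼*Q*(-3))*Q) + 21 = (Q² + (3*Q/4)*Q) + 21 = (Q² + 3*Q²/4) + 21 = 7*Q²/4 + 21 = 21 + 7*Q²/4)
217*412 + H(l) = 217*412 + (21 + (7/4)*(-10)²) = 89404 + (21 + (7/4)*100) = 89404 + (21 + 175) = 89404 + 196 = 89600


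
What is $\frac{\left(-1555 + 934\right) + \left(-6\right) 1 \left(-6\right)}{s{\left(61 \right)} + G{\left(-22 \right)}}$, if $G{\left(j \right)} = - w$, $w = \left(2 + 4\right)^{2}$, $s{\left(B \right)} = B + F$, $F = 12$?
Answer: $- \frac{585}{37} \approx -15.811$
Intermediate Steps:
$s{\left(B \right)} = 12 + B$ ($s{\left(B \right)} = B + 12 = 12 + B$)
$w = 36$ ($w = 6^{2} = 36$)
$G{\left(j \right)} = -36$ ($G{\left(j \right)} = \left(-1\right) 36 = -36$)
$\frac{\left(-1555 + 934\right) + \left(-6\right) 1 \left(-6\right)}{s{\left(61 \right)} + G{\left(-22 \right)}} = \frac{\left(-1555 + 934\right) + \left(-6\right) 1 \left(-6\right)}{\left(12 + 61\right) - 36} = \frac{-621 - -36}{73 - 36} = \frac{-621 + 36}{37} = \left(-585\right) \frac{1}{37} = - \frac{585}{37}$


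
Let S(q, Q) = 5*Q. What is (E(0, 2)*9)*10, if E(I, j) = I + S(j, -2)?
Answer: -900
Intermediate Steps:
E(I, j) = -10 + I (E(I, j) = I + 5*(-2) = I - 10 = -10 + I)
(E(0, 2)*9)*10 = ((-10 + 0)*9)*10 = -10*9*10 = -90*10 = -900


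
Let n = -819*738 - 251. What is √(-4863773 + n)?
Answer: I*√5468446 ≈ 2338.5*I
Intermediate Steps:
n = -604673 (n = -604422 - 251 = -604673)
√(-4863773 + n) = √(-4863773 - 604673) = √(-5468446) = I*√5468446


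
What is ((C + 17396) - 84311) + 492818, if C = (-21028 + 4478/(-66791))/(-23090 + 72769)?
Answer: 1413191636749741/3318110089 ≈ 4.2590e+5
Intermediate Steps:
C = -1404485626/3318110089 (C = (-21028 + 4478*(-1/66791))/49679 = (-21028 - 4478/66791)*(1/49679) = -1404485626/66791*1/49679 = -1404485626/3318110089 ≈ -0.42328)
((C + 17396) - 84311) + 492818 = ((-1404485626/3318110089 + 17396) - 84311) + 492818 = (57720438622618/3318110089 - 84311) + 492818 = -222032741091061/3318110089 + 492818 = 1413191636749741/3318110089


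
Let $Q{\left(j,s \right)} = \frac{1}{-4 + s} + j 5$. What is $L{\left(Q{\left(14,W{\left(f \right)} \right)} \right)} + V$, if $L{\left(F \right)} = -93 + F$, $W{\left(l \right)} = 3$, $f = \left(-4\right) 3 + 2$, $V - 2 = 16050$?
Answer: $16028$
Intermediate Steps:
$V = 16052$ ($V = 2 + 16050 = 16052$)
$f = -10$ ($f = -12 + 2 = -10$)
$Q{\left(j,s \right)} = \frac{1}{-4 + s} + 5 j$
$L{\left(Q{\left(14,W{\left(f \right)} \right)} \right)} + V = \left(-93 + \frac{1 - 280 + 5 \cdot 14 \cdot 3}{-4 + 3}\right) + 16052 = \left(-93 + \frac{1 - 280 + 210}{-1}\right) + 16052 = \left(-93 - -69\right) + 16052 = \left(-93 + 69\right) + 16052 = -24 + 16052 = 16028$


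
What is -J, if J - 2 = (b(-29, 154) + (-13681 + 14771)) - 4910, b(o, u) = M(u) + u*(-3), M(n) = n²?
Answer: -19436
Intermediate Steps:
b(o, u) = u² - 3*u (b(o, u) = u² + u*(-3) = u² - 3*u)
J = 19436 (J = 2 + ((154*(-3 + 154) + (-13681 + 14771)) - 4910) = 2 + ((154*151 + 1090) - 4910) = 2 + ((23254 + 1090) - 4910) = 2 + (24344 - 4910) = 2 + 19434 = 19436)
-J = -1*19436 = -19436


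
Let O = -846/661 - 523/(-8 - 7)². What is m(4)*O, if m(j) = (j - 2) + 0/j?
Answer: -1072106/148725 ≈ -7.2086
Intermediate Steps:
m(j) = -2 + j (m(j) = (-2 + j) + 0 = -2 + j)
O = -536053/148725 (O = -846*1/661 - 523/((-15)²) = -846/661 - 523/225 = -536053/148725 ≈ -3.6043)
m(4)*O = (-2 + 4)*(-536053/148725) = 2*(-536053/148725) = -1072106/148725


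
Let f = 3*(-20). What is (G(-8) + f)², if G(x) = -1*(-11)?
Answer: 2401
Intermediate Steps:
G(x) = 11
f = -60
(G(-8) + f)² = (11 - 60)² = (-49)² = 2401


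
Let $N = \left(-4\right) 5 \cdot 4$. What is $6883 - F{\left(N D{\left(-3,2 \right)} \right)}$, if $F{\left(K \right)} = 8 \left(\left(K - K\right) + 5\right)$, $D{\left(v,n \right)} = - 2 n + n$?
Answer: $6843$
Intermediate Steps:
$D{\left(v,n \right)} = - n$
$N = -80$ ($N = \left(-20\right) 4 = -80$)
$F{\left(K \right)} = 40$ ($F{\left(K \right)} = 8 \left(0 + 5\right) = 8 \cdot 5 = 40$)
$6883 - F{\left(N D{\left(-3,2 \right)} \right)} = 6883 - 40 = 6843$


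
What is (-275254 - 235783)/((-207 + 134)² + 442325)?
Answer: -511037/447654 ≈ -1.1416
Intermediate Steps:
(-275254 - 235783)/((-207 + 134)² + 442325) = -511037/((-73)² + 442325) = -511037/(5329 + 442325) = -511037/447654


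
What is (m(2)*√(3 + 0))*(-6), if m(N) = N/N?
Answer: -6*√3 ≈ -10.392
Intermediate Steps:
m(N) = 1
(m(2)*√(3 + 0))*(-6) = (1*√(3 + 0))*(-6) = (1*√3)*(-6) = √3*(-6) = -6*√3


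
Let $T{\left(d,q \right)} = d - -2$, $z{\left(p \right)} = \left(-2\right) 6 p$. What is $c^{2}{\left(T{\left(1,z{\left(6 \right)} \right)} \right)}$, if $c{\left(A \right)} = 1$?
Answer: $1$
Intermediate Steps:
$z{\left(p \right)} = - 12 p$
$T{\left(d,q \right)} = 2 + d$ ($T{\left(d,q \right)} = d + 2 = 2 + d$)
$c^{2}{\left(T{\left(1,z{\left(6 \right)} \right)} \right)} = 1^{2} = 1$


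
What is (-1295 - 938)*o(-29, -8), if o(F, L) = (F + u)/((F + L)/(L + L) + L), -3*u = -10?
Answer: -393008/39 ≈ -10077.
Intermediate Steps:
u = 10/3 (u = -⅓*(-10) = 10/3 ≈ 3.3333)
o(F, L) = (10/3 + F)/(L + (F + L)/(2*L)) (o(F, L) = (F + 10/3)/((F + L)/(L + L) + L) = (10/3 + F)/((F + L)/((2*L)) + L) = (10/3 + F)/((F + L)*(1/(2*L)) + L) = (10/3 + F)/((F + L)/(2*L) + L) = (10/3 + F)/(L + (F + L)/(2*L)))
(-1295 - 938)*o(-29, -8) = (-1295 - 938)*((⅔)*(-8)*(10 + 3*(-29))/(-29 - 8 + 2*(-8)²)) = -4466*(-8)*(10 - 87)/(3*(-29 - 8 + 2*64)) = -4466*(-8)*(-77)/(3*(-29 - 8 + 128)) = -4466*(-8)*(-77)/(3*91) = -2233*176/39 = -393008/39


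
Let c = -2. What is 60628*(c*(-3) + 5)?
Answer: 666908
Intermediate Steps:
60628*(c*(-3) + 5) = 60628*(-2*(-3) + 5) = 60628*(6 + 5) = 60628*11 = 666908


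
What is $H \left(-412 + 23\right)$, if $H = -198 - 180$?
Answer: $147042$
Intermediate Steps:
$H = -378$ ($H = -198 - 180 = -378$)
$H \left(-412 + 23\right) = - 378 \left(-412 + 23\right) = \left(-378\right) \left(-389\right) = 147042$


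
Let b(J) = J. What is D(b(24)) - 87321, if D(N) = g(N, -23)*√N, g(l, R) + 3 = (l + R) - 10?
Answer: -87321 - 24*√6 ≈ -87380.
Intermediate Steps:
g(l, R) = -13 + R + l (g(l, R) = -3 + ((l + R) - 10) = -3 + ((R + l) - 10) = -3 + (-10 + R + l) = -13 + R + l)
D(N) = √N*(-36 + N) (D(N) = (-13 - 23 + N)*√N = (-36 + N)*√N = √N*(-36 + N))
D(b(24)) - 87321 = √24*(-36 + 24) - 87321 = (2*√6)*(-12) - 87321 = -24*√6 - 87321 = -87321 - 24*√6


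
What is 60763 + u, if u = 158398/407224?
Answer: 12372155155/203612 ≈ 60763.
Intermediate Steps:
u = 79199/203612 (u = 158398*(1/407224) = 79199/203612 ≈ 0.38897)
60763 + u = 60763 + 79199/203612 = 12372155155/203612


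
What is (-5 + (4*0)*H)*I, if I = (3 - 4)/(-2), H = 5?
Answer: -5/2 ≈ -2.5000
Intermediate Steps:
I = ½ (I = -1*(-½) = ½ ≈ 0.50000)
(-5 + (4*0)*H)*I = (-5 + (4*0)*5)*(½) = (-5 + 0*5)*(½) = (-5 + 0)*(½) = -5*½ = -5/2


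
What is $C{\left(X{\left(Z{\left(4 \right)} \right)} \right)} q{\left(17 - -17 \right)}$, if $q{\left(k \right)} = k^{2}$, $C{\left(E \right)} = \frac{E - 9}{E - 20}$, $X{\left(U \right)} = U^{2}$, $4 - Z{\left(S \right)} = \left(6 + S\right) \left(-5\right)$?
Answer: $\frac{840123}{724} \approx 1160.4$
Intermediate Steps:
$Z{\left(S \right)} = 34 + 5 S$ ($Z{\left(S \right)} = 4 - \left(6 + S\right) \left(-5\right) = 4 - \left(-30 - 5 S\right) = 4 + \left(30 + 5 S\right) = 34 + 5 S$)
$C{\left(E \right)} = \frac{-9 + E}{-20 + E}$
$C{\left(X{\left(Z{\left(4 \right)} \right)} \right)} q{\left(17 - -17 \right)} = \frac{-9 + \left(34 + 5 \cdot 4\right)^{2}}{-20 + \left(34 + 5 \cdot 4\right)^{2}} \left(17 - -17\right)^{2} = \frac{-9 + \left(34 + 20\right)^{2}}{-20 + \left(34 + 20\right)^{2}} \left(17 + 17\right)^{2} = \frac{-9 + 54^{2}}{-20 + 54^{2}} \cdot 34^{2} = \frac{-9 + 2916}{-20 + 2916} \cdot 1156 = \frac{1}{2896} \cdot 2907 \cdot 1156 = \frac{2907}{2896} \cdot 1156 = \frac{840123}{724}$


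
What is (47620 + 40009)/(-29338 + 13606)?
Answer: -87629/15732 ≈ -5.5701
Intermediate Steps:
(47620 + 40009)/(-29338 + 13606) = 87629/(-15732) = 87629*(-1/15732) = -87629/15732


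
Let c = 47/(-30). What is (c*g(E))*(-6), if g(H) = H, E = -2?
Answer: -94/5 ≈ -18.800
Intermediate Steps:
c = -47/30 (c = 47*(-1/30) = -47/30 ≈ -1.5667)
(c*g(E))*(-6) = -47/30*(-2)*(-6) = (47/15)*(-6) = -94/5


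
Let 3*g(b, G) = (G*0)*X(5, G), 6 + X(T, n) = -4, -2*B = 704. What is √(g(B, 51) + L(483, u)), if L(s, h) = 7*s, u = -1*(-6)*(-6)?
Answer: 7*√69 ≈ 58.146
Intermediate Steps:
B = -352 (B = -½*704 = -352)
X(T, n) = -10 (X(T, n) = -6 - 4 = -10)
u = -36 (u = 6*(-6) = -36)
g(b, G) = 0 (g(b, G) = ((G*0)*(-10))/3 = (0*(-10))/3 = (⅓)*0 = 0)
√(g(B, 51) + L(483, u)) = √(0 + 7*483) = √(0 + 3381) = √3381 = 7*√69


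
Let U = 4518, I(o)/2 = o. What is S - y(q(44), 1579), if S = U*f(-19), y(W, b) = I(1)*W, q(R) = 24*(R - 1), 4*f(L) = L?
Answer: -47049/2 ≈ -23525.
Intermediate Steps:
I(o) = 2*o
f(L) = L/4
q(R) = -24 + 24*R (q(R) = 24*(-1 + R) = -24 + 24*R)
y(W, b) = 2*W (y(W, b) = (2*1)*W = 2*W)
S = -42921/2 (S = 4518*((1/4)*(-19)) = 4518*(-19/4) = -42921/2 ≈ -21461.)
S - y(q(44), 1579) = -42921/2 - 2*(-24 + 24*44) = -42921/2 - 2*(-24 + 1056) = -42921/2 - 2*1032 = -42921/2 - 1*2064 = -42921/2 - 2064 = -47049/2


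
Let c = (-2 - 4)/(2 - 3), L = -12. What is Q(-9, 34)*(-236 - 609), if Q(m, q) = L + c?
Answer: 5070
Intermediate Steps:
c = 6 (c = -6/(-1) = -6*(-1) = 6)
Q(m, q) = -6 (Q(m, q) = -12 + 6 = -6)
Q(-9, 34)*(-236 - 609) = -6*(-236 - 609) = -6*(-845) = 5070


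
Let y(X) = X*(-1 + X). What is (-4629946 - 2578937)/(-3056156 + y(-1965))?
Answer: -7208883/807034 ≈ -8.9326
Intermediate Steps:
(-4629946 - 2578937)/(-3056156 + y(-1965)) = (-4629946 - 2578937)/(-3056156 - 1965*(-1 - 1965)) = -7208883/(-3056156 - 1965*(-1966)) = -7208883/(-3056156 + 3863190) = -7208883/807034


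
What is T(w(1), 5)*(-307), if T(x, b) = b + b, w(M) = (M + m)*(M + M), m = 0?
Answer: -3070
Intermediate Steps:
w(M) = 2*M² (w(M) = (M + 0)*(M + M) = M*(2*M) = 2*M²)
T(x, b) = 2*b
T(w(1), 5)*(-307) = (2*5)*(-307) = 10*(-307) = -3070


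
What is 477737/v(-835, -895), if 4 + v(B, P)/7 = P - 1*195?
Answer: -477737/7658 ≈ -62.384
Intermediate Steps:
v(B, P) = -1393 + 7*P (v(B, P) = -28 + 7*(P - 1*195) = -28 + 7*(P - 195) = -28 + 7*(-195 + P) = -28 + (-1365 + 7*P) = -1393 + 7*P)
477737/v(-835, -895) = 477737/(-1393 + 7*(-895)) = 477737/(-1393 - 6265) = 477737/(-7658) = 477737*(-1/7658) = -477737/7658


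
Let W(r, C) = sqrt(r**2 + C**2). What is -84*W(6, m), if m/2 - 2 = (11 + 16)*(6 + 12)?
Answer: -168*sqrt(238153) ≈ -81986.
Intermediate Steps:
m = 976 (m = 4 + 2*((11 + 16)*(6 + 12)) = 4 + 2*(27*18) = 4 + 2*486 = 4 + 972 = 976)
W(r, C) = sqrt(C**2 + r**2)
-84*W(6, m) = -84*sqrt(976**2 + 6**2) = -84*sqrt(952576 + 36) = -168*sqrt(238153)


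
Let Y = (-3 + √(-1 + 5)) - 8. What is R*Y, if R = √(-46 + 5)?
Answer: -9*I*√41 ≈ -57.628*I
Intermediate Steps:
Y = -9 (Y = (-3 + √4) - 8 = (-3 + 2) - 8 = -1 - 8 = -9)
R = I*√41 (R = √(-41) = I*√41 ≈ 6.4031*I)
R*Y = (I*√41)*(-9) = -9*I*√41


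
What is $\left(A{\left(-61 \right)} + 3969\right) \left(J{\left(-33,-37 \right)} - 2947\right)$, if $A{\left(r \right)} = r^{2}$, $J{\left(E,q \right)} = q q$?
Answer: $-12134820$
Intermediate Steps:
$J{\left(E,q \right)} = q^{2}$
$\left(A{\left(-61 \right)} + 3969\right) \left(J{\left(-33,-37 \right)} - 2947\right) = \left(\left(-61\right)^{2} + 3969\right) \left(\left(-37\right)^{2} - 2947\right) = \left(3721 + 3969\right) \left(1369 - 2947\right) = 7690 \left(-1578\right) = -12134820$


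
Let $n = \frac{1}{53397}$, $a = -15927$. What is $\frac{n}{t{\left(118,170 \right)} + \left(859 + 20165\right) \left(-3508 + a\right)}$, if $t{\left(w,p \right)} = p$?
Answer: $- \frac{1}{21818082014190} \approx -4.5834 \cdot 10^{-14}$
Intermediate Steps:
$n = \frac{1}{53397} \approx 1.8728 \cdot 10^{-5}$
$\frac{n}{t{\left(118,170 \right)} + \left(859 + 20165\right) \left(-3508 + a\right)} = \frac{1}{53397 \left(170 + \left(859 + 20165\right) \left(-3508 - 15927\right)\right)} = \frac{1}{53397 \left(170 + 21024 \left(-19435\right)\right)} = \frac{1}{53397 \left(170 - 408601440\right)} = \frac{1}{53397 \left(-408601270\right)} = \frac{1}{53397} \left(- \frac{1}{408601270}\right) = - \frac{1}{21818082014190}$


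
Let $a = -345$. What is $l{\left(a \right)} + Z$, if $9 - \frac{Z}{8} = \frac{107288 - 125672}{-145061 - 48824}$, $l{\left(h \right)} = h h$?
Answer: $\frac{23090974773}{193885} \approx 1.191 \cdot 10^{5}$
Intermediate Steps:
$l{\left(h \right)} = h^{2}$
$Z = \frac{13812648}{193885}$ ($Z = 72 - 8 \frac{107288 - 125672}{-145061 - 48824} = 72 - 8 \left(- \frac{18384}{-193885}\right) = 72 - 8 \left(\left(-18384\right) \left(- \frac{1}{193885}\right)\right) = 72 - \frac{147072}{193885} = \frac{13812648}{193885} \approx 71.241$)
$l{\left(a \right)} + Z = \left(-345\right)^{2} + \frac{13812648}{193885} = 119025 + \frac{13812648}{193885} = \frac{23090974773}{193885}$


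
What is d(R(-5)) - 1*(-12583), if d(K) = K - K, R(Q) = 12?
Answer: 12583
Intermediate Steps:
d(K) = 0
d(R(-5)) - 1*(-12583) = 0 - 1*(-12583) = 0 + 12583 = 12583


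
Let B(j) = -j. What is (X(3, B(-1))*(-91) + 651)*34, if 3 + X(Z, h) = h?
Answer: 28322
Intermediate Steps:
X(Z, h) = -3 + h
(X(3, B(-1))*(-91) + 651)*34 = ((-3 - 1*(-1))*(-91) + 651)*34 = ((-3 + 1)*(-91) + 651)*34 = (-2*(-91) + 651)*34 = (182 + 651)*34 = 833*34 = 28322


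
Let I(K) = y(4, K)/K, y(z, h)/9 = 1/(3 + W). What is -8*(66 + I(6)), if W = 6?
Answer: -1588/3 ≈ -529.33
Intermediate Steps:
y(z, h) = 1 (y(z, h) = 9/(3 + 6) = 9/9 = 9*(⅑) = 1)
I(K) = 1/K
-8*(66 + I(6)) = -8*(66 + 1/6) = -8*(66 + ⅙) = -8*397/6 = -1588/3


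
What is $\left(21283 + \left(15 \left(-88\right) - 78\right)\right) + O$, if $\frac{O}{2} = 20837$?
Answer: $61559$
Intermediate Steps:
$O = 41674$ ($O = 2 \cdot 20837 = 41674$)
$\left(21283 + \left(15 \left(-88\right) - 78\right)\right) + O = \left(21283 + \left(15 \left(-88\right) - 78\right)\right) + 41674 = \left(21283 - 1398\right) + 41674 = 19885 + 41674 = 61559$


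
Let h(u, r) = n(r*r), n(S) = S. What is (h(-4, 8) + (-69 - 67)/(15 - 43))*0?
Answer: 0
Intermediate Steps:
h(u, r) = r² (h(u, r) = r*r = r²)
(h(-4, 8) + (-69 - 67)/(15 - 43))*0 = (8² + (-69 - 67)/(15 - 43))*0 = (64 - 136/(-28))*0 = (64 - 136*(-1/28))*0 = (64 + 34/7)*0 = (482/7)*0 = 0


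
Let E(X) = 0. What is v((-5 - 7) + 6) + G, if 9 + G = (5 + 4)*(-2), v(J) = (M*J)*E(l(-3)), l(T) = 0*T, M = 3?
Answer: -27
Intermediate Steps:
l(T) = 0
v(J) = 0 (v(J) = (3*J)*0 = 0)
G = -27 (G = -9 + (5 + 4)*(-2) = -9 + 9*(-2) = -9 - 18 = -27)
v((-5 - 7) + 6) + G = 0 - 27 = -27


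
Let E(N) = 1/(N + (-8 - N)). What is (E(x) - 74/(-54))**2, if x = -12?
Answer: 72361/46656 ≈ 1.5509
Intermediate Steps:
E(N) = -1/8 (E(N) = 1/(-8) = -1/8)
(E(x) - 74/(-54))**2 = (-1/8 - 74/(-54))**2 = (-1/8 - 74*(-1/54))**2 = (-1/8 + 37/27)**2 = (269/216)**2 = 72361/46656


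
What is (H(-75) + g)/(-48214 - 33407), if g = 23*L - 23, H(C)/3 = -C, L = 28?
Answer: -94/9069 ≈ -0.010365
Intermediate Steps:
H(C) = -3*C (H(C) = 3*(-C) = -3*C)
g = 621 (g = 23*28 - 23 = 644 - 23 = 621)
(H(-75) + g)/(-48214 - 33407) = (-3*(-75) + 621)/(-48214 - 33407) = (225 + 621)/(-81621) = 846*(-1/81621) = -94/9069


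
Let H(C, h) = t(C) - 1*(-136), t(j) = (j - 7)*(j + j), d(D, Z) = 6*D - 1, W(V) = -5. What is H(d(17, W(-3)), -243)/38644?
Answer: 4781/9661 ≈ 0.49488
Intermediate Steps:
d(D, Z) = -1 + 6*D
t(j) = 2*j*(-7 + j) (t(j) = (-7 + j)*(2*j) = 2*j*(-7 + j))
H(C, h) = 136 + 2*C*(-7 + C) (H(C, h) = 2*C*(-7 + C) - 1*(-136) = 2*C*(-7 + C) + 136 = 136 + 2*C*(-7 + C))
H(d(17, W(-3)), -243)/38644 = (136 + 2*(-1 + 6*17)*(-7 + (-1 + 6*17)))/38644 = (136 + 2*(-1 + 102)*(-7 + (-1 + 102)))*(1/38644) = (136 + 2*101*(-7 + 101))*(1/38644) = (136 + 2*101*94)*(1/38644) = (136 + 18988)*(1/38644) = 19124*(1/38644) = 4781/9661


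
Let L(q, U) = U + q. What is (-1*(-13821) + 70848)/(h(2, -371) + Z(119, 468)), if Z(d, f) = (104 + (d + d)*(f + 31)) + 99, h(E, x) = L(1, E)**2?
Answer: 28223/39658 ≈ 0.71166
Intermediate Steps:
h(E, x) = (1 + E)**2 (h(E, x) = (E + 1)**2 = (1 + E)**2)
Z(d, f) = 203 + 2*d*(31 + f) (Z(d, f) = (104 + (2*d)*(31 + f)) + 99 = (104 + 2*d*(31 + f)) + 99 = 203 + 2*d*(31 + f))
(-1*(-13821) + 70848)/(h(2, -371) + Z(119, 468)) = (-1*(-13821) + 70848)/((1 + 2)**2 + (203 + 62*119 + 2*119*468)) = (13821 + 70848)/(3**2 + (203 + 7378 + 111384)) = 84669/(9 + 118965) = 84669/118974 = 84669*(1/118974) = 28223/39658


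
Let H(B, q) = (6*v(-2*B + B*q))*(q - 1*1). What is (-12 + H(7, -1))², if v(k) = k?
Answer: 57600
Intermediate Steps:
H(B, q) = (-1 + q)*(-12*B + 6*B*q) (H(B, q) = (6*(-2*B + B*q))*(q - 1*1) = (-12*B + 6*B*q)*(q - 1) = (-12*B + 6*B*q)*(-1 + q) = (-1 + q)*(-12*B + 6*B*q))
(-12 + H(7, -1))² = (-12 + 6*7*(-1 - 1)*(-2 - 1))² = (-12 + 6*7*(-2)*(-3))² = (-12 + 252)² = 240² = 57600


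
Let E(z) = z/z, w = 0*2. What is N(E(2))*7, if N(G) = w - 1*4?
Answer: -28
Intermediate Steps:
w = 0
E(z) = 1
N(G) = -4 (N(G) = 0 - 1*4 = 0 - 4 = -4)
N(E(2))*7 = -4*7 = -28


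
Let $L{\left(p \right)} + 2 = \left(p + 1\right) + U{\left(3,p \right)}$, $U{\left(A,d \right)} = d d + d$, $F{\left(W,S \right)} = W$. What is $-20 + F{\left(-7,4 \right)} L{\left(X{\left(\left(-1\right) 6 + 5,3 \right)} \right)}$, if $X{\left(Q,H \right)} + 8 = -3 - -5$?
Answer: $-181$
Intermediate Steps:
$U{\left(A,d \right)} = d + d^{2}$ ($U{\left(A,d \right)} = d^{2} + d = d + d^{2}$)
$X{\left(Q,H \right)} = -6$ ($X{\left(Q,H \right)} = -8 - -2 = -8 + \left(-3 + 5\right) = -8 + 2 = -6$)
$L{\left(p \right)} = -1 + p + p \left(1 + p\right)$ ($L{\left(p \right)} = -2 + \left(\left(p + 1\right) + p \left(1 + p\right)\right) = -2 + \left(\left(1 + p\right) + p \left(1 + p\right)\right) = -2 + \left(1 + p + p \left(1 + p\right)\right) = -1 + p + p \left(1 + p\right)$)
$-20 + F{\left(-7,4 \right)} L{\left(X{\left(\left(-1\right) 6 + 5,3 \right)} \right)} = -20 - 7 \left(-1 - 6 - 6 \left(1 - 6\right)\right) = -20 - 7 \left(-1 - 6 - -30\right) = -20 - 7 \left(-1 - 6 + 30\right) = -20 - 161 = -181$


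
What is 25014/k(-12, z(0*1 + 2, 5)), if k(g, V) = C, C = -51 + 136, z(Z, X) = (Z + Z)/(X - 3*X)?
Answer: 25014/85 ≈ 294.28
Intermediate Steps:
z(Z, X) = -Z/X (z(Z, X) = (2*Z)/((-2*X)) = (2*Z)*(-1/(2*X)) = -Z/X)
C = 85
k(g, V) = 85
25014/k(-12, z(0*1 + 2, 5)) = 25014/85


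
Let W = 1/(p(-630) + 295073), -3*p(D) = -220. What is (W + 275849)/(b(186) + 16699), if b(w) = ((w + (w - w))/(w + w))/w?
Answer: 90860056129608/5500372745731 ≈ 16.519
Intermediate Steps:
p(D) = 220/3 (p(D) = -1/3*(-220) = 220/3)
W = 3/885439 (W = 1/(220/3 + 295073) = 1/(885439/3) = 3/885439 ≈ 3.3882e-6)
b(w) = 1/(2*w) (b(w) = ((w + 0)/((2*w)))/w = (w*(1/(2*w)))/w = 1/(2*w))
(W + 275849)/(b(186) + 16699) = (3/885439 + 275849)/((1/2)/186 + 16699) = 244247462714/(885439*((1/2)*(1/186) + 16699)) = 244247462714/(885439*(1/372 + 16699)) = 244247462714/(885439*(6212029/372)) = (244247462714/885439)*(372/6212029) = 90860056129608/5500372745731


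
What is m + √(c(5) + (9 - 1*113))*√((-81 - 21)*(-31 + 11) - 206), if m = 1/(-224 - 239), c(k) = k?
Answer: -1/463 + 3*I*√20174 ≈ -0.0021598 + 426.11*I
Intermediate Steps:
m = -1/463 (m = 1/(-463) = -1/463 ≈ -0.0021598)
m + √(c(5) + (9 - 1*113))*√((-81 - 21)*(-31 + 11) - 206) = -1/463 + √(5 + (9 - 1*113))*√((-81 - 21)*(-31 + 11) - 206) = -1/463 + √(5 + (9 - 113))*√(-102*(-20) - 206) = -1/463 + √(5 - 104)*√(2040 - 206) = -1/463 + √(-99)*√1834 = -1/463 + (3*I*√11)*√1834 = -1/463 + 3*I*√20174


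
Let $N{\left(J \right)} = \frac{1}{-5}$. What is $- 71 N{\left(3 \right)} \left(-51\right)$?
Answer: $- \frac{3621}{5} \approx -724.2$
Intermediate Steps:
$N{\left(J \right)} = - \frac{1}{5}$
$- 71 N{\left(3 \right)} \left(-51\right) = \left(-71\right) \left(- \frac{1}{5}\right) \left(-51\right) = \frac{71}{5} \left(-51\right) = - \frac{3621}{5}$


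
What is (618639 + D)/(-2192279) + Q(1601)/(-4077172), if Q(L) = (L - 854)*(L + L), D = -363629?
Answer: -3141709309073/4469149277494 ≈ -0.70298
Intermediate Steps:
Q(L) = 2*L*(-854 + L) (Q(L) = (-854 + L)*(2*L) = 2*L*(-854 + L))
(618639 + D)/(-2192279) + Q(1601)/(-4077172) = (618639 - 363629)/(-2192279) + (2*1601*(-854 + 1601))/(-4077172) = 255010*(-1/2192279) + (2*1601*747)*(-1/4077172) = -255010/2192279 + 2391894*(-1/4077172) = -255010/2192279 - 1195947/2038586 = -3141709309073/4469149277494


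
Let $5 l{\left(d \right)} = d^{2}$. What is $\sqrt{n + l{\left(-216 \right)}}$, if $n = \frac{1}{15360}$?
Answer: $\frac{\sqrt{2149908495}}{480} \approx 96.598$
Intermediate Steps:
$l{\left(d \right)} = \frac{d^{2}}{5}$
$n = \frac{1}{15360} \approx 6.5104 \cdot 10^{-5}$
$\sqrt{n + l{\left(-216 \right)}} = \sqrt{\frac{1}{15360} + \frac{\left(-216\right)^{2}}{5}} = \sqrt{\frac{1}{15360} + \frac{1}{5} \cdot 46656} = \sqrt{\frac{1}{15360} + \frac{46656}{5}} = \sqrt{\frac{143327233}{15360}} = \frac{\sqrt{2149908495}}{480}$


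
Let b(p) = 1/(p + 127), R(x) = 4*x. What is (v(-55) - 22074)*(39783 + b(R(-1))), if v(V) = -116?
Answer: -108582548900/123 ≈ -8.8279e+8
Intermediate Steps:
b(p) = 1/(127 + p)
(v(-55) - 22074)*(39783 + b(R(-1))) = (-116 - 22074)*(39783 + 1/(127 + 4*(-1))) = -22190*(39783 + 1/(127 - 4)) = -22190*(39783 + 1/123) = -22190*4893310/123 = -108582548900/123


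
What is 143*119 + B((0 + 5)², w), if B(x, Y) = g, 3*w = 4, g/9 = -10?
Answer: 16927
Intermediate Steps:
g = -90 (g = 9*(-10) = -90)
w = 4/3 (w = (⅓)*4 = 4/3 ≈ 1.3333)
B(x, Y) = -90
143*119 + B((0 + 5)², w) = 143*119 - 90 = 17017 - 90 = 16927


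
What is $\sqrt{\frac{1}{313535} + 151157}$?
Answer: $\frac{2 \sqrt{3714841847273965}}{313535} \approx 388.79$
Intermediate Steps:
$\sqrt{\frac{1}{313535} + 151157} = \sqrt{\frac{47393009996}{313535}} = \frac{2 \sqrt{3714841847273965}}{313535}$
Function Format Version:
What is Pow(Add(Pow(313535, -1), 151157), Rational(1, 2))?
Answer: Mul(Rational(2, 313535), Pow(3714841847273965, Rational(1, 2))) ≈ 388.79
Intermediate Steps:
Pow(Add(Pow(313535, -1), 151157), Rational(1, 2)) = Pow(Add(Rational(1, 313535), 151157), Rational(1, 2)) = Pow(Rational(47393009996, 313535), Rational(1, 2)) = Mul(Rational(2, 313535), Pow(3714841847273965, Rational(1, 2)))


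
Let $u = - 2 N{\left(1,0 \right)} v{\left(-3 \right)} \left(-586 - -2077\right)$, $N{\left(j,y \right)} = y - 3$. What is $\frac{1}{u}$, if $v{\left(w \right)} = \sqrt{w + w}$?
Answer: $- \frac{i \sqrt{6}}{53676} \approx - 4.5635 \cdot 10^{-5} i$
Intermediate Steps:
$N{\left(j,y \right)} = -3 + y$
$v{\left(w \right)} = \sqrt{2} \sqrt{w}$ ($v{\left(w \right)} = \sqrt{2 w} = \sqrt{2} \sqrt{w}$)
$u = 8946 i \sqrt{6}$ ($u = - 2 \left(-3 + 0\right) \sqrt{2} \sqrt{-3} \left(-586 - -2077\right) = \left(-2\right) \left(-3\right) \sqrt{2} i \sqrt{3} \left(-586 + 2077\right) = 6 i \sqrt{6} \cdot 1491 = 8946 i \sqrt{6} \approx 21913.0 i$)
$\frac{1}{u} = \frac{1}{8946 i \sqrt{6}} = - \frac{i \sqrt{6}}{53676}$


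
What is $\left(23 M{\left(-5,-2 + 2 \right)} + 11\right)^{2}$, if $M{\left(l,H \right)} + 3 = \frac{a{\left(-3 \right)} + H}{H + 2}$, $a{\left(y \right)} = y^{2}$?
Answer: $\frac{8281}{4} \approx 2070.3$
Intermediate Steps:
$M{\left(l,H \right)} = -3 + \frac{9 + H}{2 + H}$ ($M{\left(l,H \right)} = -3 + \frac{\left(-3\right)^{2} + H}{H + 2} = -3 + \frac{9 + H}{2 + H}$)
$\left(23 M{\left(-5,-2 + 2 \right)} + 11\right)^{2} = \left(23 \frac{3 - 2 \left(-2 + 2\right)}{2 + \left(-2 + 2\right)} + 11\right)^{2} = \left(23 \frac{3 - 0}{2 + 0} + 11\right)^{2} = \left(23 \frac{3 + 0}{2} + 11\right)^{2} = \left(23 \cdot \frac{1}{2} \cdot 3 + 11\right)^{2} = \left(23 \cdot \frac{3}{2} + 11\right)^{2} = \left(\frac{69}{2} + 11\right)^{2} = \left(\frac{91}{2}\right)^{2} = \frac{8281}{4}$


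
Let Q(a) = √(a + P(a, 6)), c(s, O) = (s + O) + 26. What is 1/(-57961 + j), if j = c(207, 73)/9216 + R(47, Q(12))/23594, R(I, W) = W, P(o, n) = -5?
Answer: -2114553617316933120/122561572003518685133273 - 1546256384*√7/122561572003518685133273 ≈ -1.7253e-5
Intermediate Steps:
c(s, O) = 26 + O + s (c(s, O) = (O + s) + 26 = 26 + O + s)
Q(a) = √(-5 + a) (Q(a) = √(a - 5) = √(-5 + a))
j = 17/512 + √7/23594 (j = (26 + 73 + 207)/9216 + √(-5 + 12)/23594 = 306*(1/9216) + √7*(1/23594) = 17/512 + √7/23594 ≈ 0.033315)
1/(-57961 + j) = 1/(-57961 + (17/512 + √7/23594)) = 1/(-29676015/512 + √7/23594)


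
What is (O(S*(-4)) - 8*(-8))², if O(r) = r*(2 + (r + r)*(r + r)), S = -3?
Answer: 49000000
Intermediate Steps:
O(r) = r*(2 + 4*r²) (O(r) = r*(2 + (2*r)*(2*r)) = r*(2 + 4*r²))
(O(S*(-4)) - 8*(-8))² = ((2*(-3*(-4)) + 4*(-3*(-4))³) - 8*(-8))² = ((2*12 + 4*12³) + 64)² = ((24 + 4*1728) + 64)² = ((24 + 6912) + 64)² = (6936 + 64)² = 7000² = 49000000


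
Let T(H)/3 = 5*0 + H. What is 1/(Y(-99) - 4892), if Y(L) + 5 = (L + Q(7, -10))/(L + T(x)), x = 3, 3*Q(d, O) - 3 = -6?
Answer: -9/44063 ≈ -0.00020425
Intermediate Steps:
Q(d, O) = -1 (Q(d, O) = 1 + (1/3)*(-6) = 1 - 2 = -1)
T(H) = 3*H (T(H) = 3*(5*0 + H) = 3*(0 + H) = 3*H)
Y(L) = -5 + (-1 + L)/(9 + L) (Y(L) = -5 + (L - 1)/(L + 3*3) = -5 + (-1 + L)/(L + 9) = -5 + (-1 + L)/(9 + L))
1/(Y(-99) - 4892) = 1/(2*(-23 - 2*(-99))/(9 - 99) - 4892) = 1/(2*(-23 + 198)/(-90) - 4892) = 1/(2*(-1/90)*175 - 4892) = 1/(-35/9 - 4892) = 1/(-44063/9) = -9/44063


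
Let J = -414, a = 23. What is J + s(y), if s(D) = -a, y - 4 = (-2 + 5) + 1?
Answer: -437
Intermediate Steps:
y = 8 (y = 4 + ((-2 + 5) + 1) = 4 + (3 + 1) = 4 + 4 = 8)
s(D) = -23 (s(D) = -1*23 = -23)
J + s(y) = -414 - 23 = -437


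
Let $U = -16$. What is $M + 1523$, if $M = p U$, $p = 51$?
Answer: $707$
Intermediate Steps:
$M = -816$ ($M = 51 \left(-16\right) = -816$)
$M + 1523 = -816 + 1523 = 707$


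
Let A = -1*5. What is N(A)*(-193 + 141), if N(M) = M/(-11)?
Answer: -260/11 ≈ -23.636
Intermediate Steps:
A = -5
N(M) = -M/11 (N(M) = M*(-1/11) = -M/11)
N(A)*(-193 + 141) = (-1/11*(-5))*(-193 + 141) = (5/11)*(-52) = -260/11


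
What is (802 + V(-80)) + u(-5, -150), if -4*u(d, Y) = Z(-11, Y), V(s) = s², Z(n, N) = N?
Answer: 14479/2 ≈ 7239.5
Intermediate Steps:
u(d, Y) = -Y/4
(802 + V(-80)) + u(-5, -150) = (802 + (-80)²) - ¼*(-150) = (802 + 6400) + 75/2 = 7202 + 75/2 = 14479/2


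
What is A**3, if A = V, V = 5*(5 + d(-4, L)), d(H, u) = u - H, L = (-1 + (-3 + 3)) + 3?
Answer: 166375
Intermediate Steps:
L = 2 (L = (-1 + 0) + 3 = -1 + 3 = 2)
V = 55 (V = 5*(5 + (2 - 1*(-4))) = 5*(5 + (2 + 4)) = 5*(5 + 6) = 5*11 = 55)
A = 55
A**3 = 55**3 = 166375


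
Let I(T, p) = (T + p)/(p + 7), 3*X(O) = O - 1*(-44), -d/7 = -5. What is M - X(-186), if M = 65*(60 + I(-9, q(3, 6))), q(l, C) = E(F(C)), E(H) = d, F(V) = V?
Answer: 27913/7 ≈ 3987.6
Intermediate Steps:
d = 35 (d = -7*(-5) = 35)
X(O) = 44/3 + O/3 (X(O) = (O - 1*(-44))/3 = (O + 44)/3 = (44 + O)/3 = 44/3 + O/3)
E(H) = 35
q(l, C) = 35
I(T, p) = (T + p)/(7 + p)
M = 82745/21 (M = 65*(60 + (-9 + 35)/(7 + 35)) = 65*(60 + 26/42) = 65*(60 + (1/42)*26) = 65*(60 + 13/21) = 65*(1273/21) = 82745/21 ≈ 3940.2)
M - X(-186) = 82745/21 - (44/3 + (⅓)*(-186)) = 82745/21 - (44/3 - 62) = 82745/21 - 1*(-142/3) = 82745/21 + 142/3 = 27913/7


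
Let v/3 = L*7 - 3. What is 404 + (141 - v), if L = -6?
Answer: 680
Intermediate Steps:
v = -135 (v = 3*(-6*7 - 3) = 3*(-42 - 3) = 3*(-45) = -135)
404 + (141 - v) = 404 + (141 - 1*(-135)) = 404 + (141 + 135) = 404 + 276 = 680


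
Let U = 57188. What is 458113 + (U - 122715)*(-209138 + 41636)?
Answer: 10976361667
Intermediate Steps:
458113 + (U - 122715)*(-209138 + 41636) = 458113 + (57188 - 122715)*(-209138 + 41636) = 458113 - 65527*(-167502) = 458113 + 10975903554 = 10976361667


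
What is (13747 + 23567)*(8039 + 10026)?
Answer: 674077410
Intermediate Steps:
(13747 + 23567)*(8039 + 10026) = 37314*18065 = 674077410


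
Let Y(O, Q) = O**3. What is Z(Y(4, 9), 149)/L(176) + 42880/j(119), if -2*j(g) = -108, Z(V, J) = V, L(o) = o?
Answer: 235948/297 ≈ 794.44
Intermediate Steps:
j(g) = 54 (j(g) = -1/2*(-108) = 54)
Z(Y(4, 9), 149)/L(176) + 42880/j(119) = 4**3/176 + 42880/54 = 64*(1/176) + 42880*(1/54) = 4/11 + 21440/27 = 235948/297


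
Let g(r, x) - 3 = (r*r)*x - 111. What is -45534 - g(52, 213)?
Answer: -621378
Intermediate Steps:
g(r, x) = -108 + x*r**2 (g(r, x) = 3 + ((r*r)*x - 111) = 3 + (r**2*x - 111) = 3 + (x*r**2 - 111) = 3 + (-111 + x*r**2) = -108 + x*r**2)
-45534 - g(52, 213) = -45534 - (-108 + 213*52**2) = -45534 - (-108 + 213*2704) = -45534 - (-108 + 575952) = -45534 - 1*575844 = -45534 - 575844 = -621378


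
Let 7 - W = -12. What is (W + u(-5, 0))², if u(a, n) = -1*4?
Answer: 225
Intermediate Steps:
u(a, n) = -4
W = 19 (W = 7 - 1*(-12) = 7 + 12 = 19)
(W + u(-5, 0))² = (19 - 4)² = 15² = 225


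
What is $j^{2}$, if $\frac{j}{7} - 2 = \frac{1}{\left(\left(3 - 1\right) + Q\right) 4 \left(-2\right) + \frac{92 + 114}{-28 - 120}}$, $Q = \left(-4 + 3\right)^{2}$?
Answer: $\frac{665020944}{3530641} \approx 188.36$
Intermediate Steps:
$Q = 1$ ($Q = \left(-1\right)^{2} = 1$)
$j = \frac{25788}{1879}$ ($j = 14 + \frac{7}{\left(\left(3 - 1\right) + 1\right) 4 \left(-2\right) + \frac{92 + 114}{-28 - 120}} = 14 + \frac{7}{\left(2 + 1\right) 4 \left(-2\right) + \frac{206}{-148}} = 14 + \frac{7}{3 \cdot 4 \left(-2\right) + 206 \left(- \frac{1}{148}\right)} = 14 + \frac{7}{12 \left(-2\right) - \frac{103}{74}} = 14 + \frac{7}{-24 - \frac{103}{74}} = 14 + \frac{7}{- \frac{1879}{74}} = 14 + 7 \left(- \frac{74}{1879}\right) = 14 - \frac{518}{1879} = \frac{25788}{1879} \approx 13.724$)
$j^{2} = \left(\frac{25788}{1879}\right)^{2} = \frac{665020944}{3530641}$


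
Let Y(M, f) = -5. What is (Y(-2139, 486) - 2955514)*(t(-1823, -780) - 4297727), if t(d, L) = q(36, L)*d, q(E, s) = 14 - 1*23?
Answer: 12653522605080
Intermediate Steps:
q(E, s) = -9 (q(E, s) = 14 - 23 = -9)
t(d, L) = -9*d
(Y(-2139, 486) - 2955514)*(t(-1823, -780) - 4297727) = (-5 - 2955514)*(-9*(-1823) - 4297727) = -2955519*(16407 - 4297727) = -2955519*(-4281320) = 12653522605080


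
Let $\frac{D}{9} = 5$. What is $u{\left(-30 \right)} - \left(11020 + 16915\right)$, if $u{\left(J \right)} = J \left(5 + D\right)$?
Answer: $-29435$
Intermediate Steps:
$D = 45$ ($D = 9 \cdot 5 = 45$)
$u{\left(J \right)} = 50 J$ ($u{\left(J \right)} = J \left(5 + 45\right) = J 50 = 50 J$)
$u{\left(-30 \right)} - \left(11020 + 16915\right) = 50 \left(-30\right) - \left(11020 + 16915\right) = -1500 - 27935 = -29435$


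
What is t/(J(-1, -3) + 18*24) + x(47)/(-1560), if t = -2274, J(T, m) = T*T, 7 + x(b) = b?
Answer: -89119/16887 ≈ -5.2774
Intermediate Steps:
x(b) = -7 + b
J(T, m) = T²
t/(J(-1, -3) + 18*24) + x(47)/(-1560) = -2274/((-1)² + 18*24) + (-7 + 47)/(-1560) = -2274/(1 + 432) + 40*(-1/1560) = -2274/433 - 1/39 = -89119/16887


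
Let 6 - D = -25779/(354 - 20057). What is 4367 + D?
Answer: 86135440/19703 ≈ 4371.7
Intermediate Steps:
D = 92439/19703 (D = 6 - (-25779)/(354 - 20057) = 6 - (-25779)/(-19703) = 6 - (-25779)*(-1)/19703 = 6 - 1*25779/19703 = 6 - 25779/19703 = 92439/19703 ≈ 4.6916)
4367 + D = 4367 + 92439/19703 = 86135440/19703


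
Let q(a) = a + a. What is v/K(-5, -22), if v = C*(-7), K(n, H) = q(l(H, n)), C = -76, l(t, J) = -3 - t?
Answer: 14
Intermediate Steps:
q(a) = 2*a
K(n, H) = -6 - 2*H (K(n, H) = 2*(-3 - H) = -6 - 2*H)
v = 532 (v = -76*(-7) = 532)
v/K(-5, -22) = 532/(-6 - 2*(-22)) = 532/(-6 + 44) = 532/38 = 532*(1/38) = 14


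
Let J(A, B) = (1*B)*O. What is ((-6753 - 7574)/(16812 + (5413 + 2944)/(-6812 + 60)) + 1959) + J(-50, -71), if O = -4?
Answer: 254497820977/113506267 ≈ 2242.1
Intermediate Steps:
J(A, B) = -4*B (J(A, B) = (1*B)*(-4) = B*(-4) = -4*B)
((-6753 - 7574)/(16812 + (5413 + 2944)/(-6812 + 60)) + 1959) + J(-50, -71) = ((-6753 - 7574)/(16812 + (5413 + 2944)/(-6812 + 60)) + 1959) - 4*(-71) = (-14327/(16812 + 8357/(-6752)) + 1959) + 284 = (-14327/(16812 + 8357*(-1/6752)) + 1959) + 284 = (-14327/(16812 - 8357/6752) + 1959) + 284 = (-14327/113506267/6752 + 1959) + 284 = (-14327*6752/113506267 + 1959) + 284 = (-96735904/113506267 + 1959) + 284 = 222262041149/113506267 + 284 = 254497820977/113506267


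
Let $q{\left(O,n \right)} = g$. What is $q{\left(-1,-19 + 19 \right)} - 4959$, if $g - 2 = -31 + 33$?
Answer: $-4955$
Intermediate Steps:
$g = 4$ ($g = 2 + \left(-31 + 33\right) = 2 + 2 = 4$)
$q{\left(O,n \right)} = 4$
$q{\left(-1,-19 + 19 \right)} - 4959 = 4 - 4959 = -4955$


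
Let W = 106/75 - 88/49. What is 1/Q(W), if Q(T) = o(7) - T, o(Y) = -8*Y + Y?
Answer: -3675/178669 ≈ -0.020569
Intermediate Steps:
W = -1406/3675 (W = 106*(1/75) - 88*1/49 = 106/75 - 88/49 = -1406/3675 ≈ -0.38259)
o(Y) = -7*Y
Q(T) = -49 - T (Q(T) = -7*7 - T = -49 - T)
1/Q(W) = 1/(-49 - 1*(-1406/3675)) = 1/(-49 + 1406/3675) = 1/(-178669/3675) = -3675/178669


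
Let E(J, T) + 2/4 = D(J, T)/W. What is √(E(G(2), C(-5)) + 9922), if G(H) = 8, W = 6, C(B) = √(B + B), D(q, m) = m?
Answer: √(357174 + 6*I*√10)/6 ≈ 99.607 + 0.0026456*I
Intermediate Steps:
C(B) = √2*√B (C(B) = √(2*B) = √2*√B)
E(J, T) = -½ + T/6
√(E(G(2), C(-5)) + 9922) = √((-½ + (√2*√(-5))/6) + 9922) = √((-½ + (√2*(I*√5))/6) + 9922) = √((-½ + (I*√10)/6) + 9922) = √((-½ + I*√10/6) + 9922) = √(19843/2 + I*√10/6)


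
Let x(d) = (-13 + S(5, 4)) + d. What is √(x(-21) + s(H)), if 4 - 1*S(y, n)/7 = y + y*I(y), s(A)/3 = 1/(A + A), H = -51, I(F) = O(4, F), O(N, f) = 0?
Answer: 3*I*√5270/34 ≈ 6.4054*I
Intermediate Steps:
I(F) = 0
s(A) = 3/(2*A) (s(A) = 3/(A + A) = 3/((2*A)) = 3*(1/(2*A)) = 3/(2*A))
S(y, n) = 28 - 7*y (S(y, n) = 28 - 7*(y + y*0) = 28 - 7*(y + 0) = 28 - 7*y)
x(d) = -20 + d (x(d) = (-13 + (28 - 7*5)) + d = (-13 + (28 - 35)) + d = (-13 - 7) + d = -20 + d)
√(x(-21) + s(H)) = √((-20 - 21) + (3/2)/(-51)) = √(-41 + (3/2)*(-1/51)) = √(-41 - 1/34) = √(-1395/34) = 3*I*√5270/34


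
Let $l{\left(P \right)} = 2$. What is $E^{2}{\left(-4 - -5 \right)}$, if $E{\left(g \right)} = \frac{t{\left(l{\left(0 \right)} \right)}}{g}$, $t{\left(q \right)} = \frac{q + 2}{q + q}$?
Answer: $1$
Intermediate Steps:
$t{\left(q \right)} = \frac{2 + q}{2 q}$
$E{\left(g \right)} = \frac{1}{g}$ ($E{\left(g \right)} = \frac{\frac{1}{2} \cdot \frac{1}{2} \left(2 + 2\right)}{g} = \frac{\frac{1}{2} \cdot \frac{1}{2} \cdot 4}{g} = 1 \frac{1}{g} = \frac{1}{g}$)
$E^{2}{\left(-4 - -5 \right)} = \left(\frac{1}{-4 - -5}\right)^{2} = \left(\frac{1}{-4 + 5}\right)^{2} = \left(1^{-1}\right)^{2} = 1^{2} = 1$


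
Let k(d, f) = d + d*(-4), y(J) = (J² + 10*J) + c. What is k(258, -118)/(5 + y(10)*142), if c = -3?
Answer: -774/27979 ≈ -0.027664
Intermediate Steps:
y(J) = -3 + J² + 10*J (y(J) = (J² + 10*J) - 3 = -3 + J² + 10*J)
k(d, f) = -3*d (k(d, f) = d - 4*d = -3*d)
k(258, -118)/(5 + y(10)*142) = (-3*258)/(5 + (-3 + 10² + 10*10)*142) = -774/(5 + (-3 + 100 + 100)*142) = -774/(5 + 197*142) = -774/(5 + 27974) = -774/27979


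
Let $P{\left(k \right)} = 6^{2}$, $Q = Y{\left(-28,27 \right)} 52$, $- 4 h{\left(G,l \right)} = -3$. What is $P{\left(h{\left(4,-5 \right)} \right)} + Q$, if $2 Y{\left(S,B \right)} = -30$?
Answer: $-744$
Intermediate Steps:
$h{\left(G,l \right)} = \frac{3}{4}$ ($h{\left(G,l \right)} = \left(- \frac{1}{4}\right) \left(-3\right) = \frac{3}{4}$)
$Y{\left(S,B \right)} = -15$ ($Y{\left(S,B \right)} = \frac{1}{2} \left(-30\right) = -15$)
$Q = -780$ ($Q = \left(-15\right) 52 = -780$)
$P{\left(k \right)} = 36$
$P{\left(h{\left(4,-5 \right)} \right)} + Q = 36 - 780 = -744$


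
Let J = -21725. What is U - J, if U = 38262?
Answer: 59987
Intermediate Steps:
U - J = 38262 - 1*(-21725) = 38262 + 21725 = 59987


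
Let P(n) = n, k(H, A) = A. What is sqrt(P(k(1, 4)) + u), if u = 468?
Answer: 2*sqrt(118) ≈ 21.726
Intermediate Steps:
sqrt(P(k(1, 4)) + u) = sqrt(4 + 468) = sqrt(472) = 2*sqrt(118)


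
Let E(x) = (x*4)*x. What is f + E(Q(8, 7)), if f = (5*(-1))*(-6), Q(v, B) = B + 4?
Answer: 514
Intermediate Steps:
Q(v, B) = 4 + B
E(x) = 4*x² (E(x) = (4*x)*x = 4*x²)
f = 30 (f = -5*(-6) = 30)
f + E(Q(8, 7)) = 30 + 4*(4 + 7)² = 30 + 4*11² = 30 + 4*121 = 30 + 484 = 514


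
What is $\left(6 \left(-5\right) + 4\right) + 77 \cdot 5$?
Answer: $359$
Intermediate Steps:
$\left(6 \left(-5\right) + 4\right) + 77 \cdot 5 = \left(-30 + 4\right) + 385 = -26 + 385 = 359$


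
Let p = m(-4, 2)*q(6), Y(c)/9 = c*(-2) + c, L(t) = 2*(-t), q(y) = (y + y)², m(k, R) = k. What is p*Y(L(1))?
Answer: -10368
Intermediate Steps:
q(y) = 4*y² (q(y) = (2*y)² = 4*y²)
L(t) = -2*t
Y(c) = -9*c (Y(c) = 9*(c*(-2) + c) = 9*(-2*c + c) = 9*(-c) = -9*c)
p = -576 (p = -16*6² = -16*36 = -4*144 = -576)
p*Y(L(1)) = -(-5184)*(-2*1) = -(-5184)*(-2) = -576*18 = -10368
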